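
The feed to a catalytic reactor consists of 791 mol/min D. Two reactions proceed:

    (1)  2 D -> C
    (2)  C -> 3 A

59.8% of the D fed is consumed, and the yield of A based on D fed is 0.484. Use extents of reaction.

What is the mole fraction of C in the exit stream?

0.134

Conversion of D: D consumed = 2ξ₁ = 0.598 × 791 → ξ₁ = 236.5 mol/min.
Yield of A: 3ξ₂ / 791 = 0.484 → ξ₂ = 127.6 mol/min.
Outlet amounts (n = n₀ + Σ ν·ξ):
  D: 791 − 2(236.5) = 318
  C: 0 + 1(236.5) − 1(127.6) = 108.9
  A: 0 + 3(127.6) = 382.8
Total out = 809.7 mol/min; y_C = 108.9 / 809.7 = 0.1345.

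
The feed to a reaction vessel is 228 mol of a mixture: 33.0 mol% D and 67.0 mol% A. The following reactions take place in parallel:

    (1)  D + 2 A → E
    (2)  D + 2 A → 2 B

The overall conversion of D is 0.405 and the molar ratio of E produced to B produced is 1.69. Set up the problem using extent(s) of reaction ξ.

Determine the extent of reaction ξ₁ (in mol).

ξ₁ = 23.5 mol

Conversion of D: D consumed = 0.405 × 75.24 = 30.47 mol = 1ξ₁ + 1ξ₂.
Selectivity: 1ξ₁ / (2ξ₂) = 1.69 → ξ₁ = 3.38 ξ₂.
Substitute: (1·3.38 + 1) ξ₂ = 30.47 → ξ₂ = 6.957 mol, ξ₁ = 23.52 mol.
Outlet amounts (n = n₀ + Σ ν·ξ):
  D: 75.24 − 1(23.52) − 1(6.957) = 44.77
  A: 152.8 − 2(23.52) − 2(6.957) = 91.82
  E: 0 + 1(23.52) = 23.52
  B: 0 + 2(6.957) = 13.91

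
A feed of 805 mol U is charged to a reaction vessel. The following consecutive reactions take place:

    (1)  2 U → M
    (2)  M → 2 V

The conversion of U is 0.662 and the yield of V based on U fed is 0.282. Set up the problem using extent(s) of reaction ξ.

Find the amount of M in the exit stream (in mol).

153 mol

Conversion of U: U consumed = 2ξ₁ = 0.662 × 805 → ξ₁ = 266.5 mol.
Yield of V: 2ξ₂ / 805 = 0.282 → ξ₂ = 113.5 mol.
Outlet amounts (n = n₀ + Σ ν·ξ):
  U: 805 − 2(266.5) = 272.1
  M: 0 + 1(266.5) − 1(113.5) = 153
  V: 0 + 2(113.5) = 227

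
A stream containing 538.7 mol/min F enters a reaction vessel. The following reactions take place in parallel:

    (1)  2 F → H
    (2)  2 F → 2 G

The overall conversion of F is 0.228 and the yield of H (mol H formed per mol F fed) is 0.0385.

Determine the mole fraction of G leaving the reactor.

0.157

Yield of H: 1ξ₁ / 538.7 = 0.0385 → ξ₁ = 20.74 mol/min.
Conversion of F: 2ξ₁ + 2ξ₂ = 0.228 × 538.7 = 122.8 → ξ₂ = 40.67 mol/min.
Outlet amounts (n = n₀ + Σ ν·ξ):
  F: 538.7 − 2(20.74) − 2(40.67) = 415.9
  H: 0 + 1(20.74) = 20.74
  G: 0 + 2(40.67) = 81.34
Total out = 518 mol/min; y_G = 81.34 / 518 = 0.157.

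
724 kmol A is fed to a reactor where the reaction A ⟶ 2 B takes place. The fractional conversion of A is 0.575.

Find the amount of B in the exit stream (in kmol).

A reacted = 0.575 × 724 = 416.3 kmol; ν_A = −1, so ξ = 416.3/1 = 416.3 kmol.
Outlet amounts (n = n₀ + ν ξ):
  A: 724 − 1(416.3) = 307.7
  B: 0 + 2(416.3) = 832.6

833 kmol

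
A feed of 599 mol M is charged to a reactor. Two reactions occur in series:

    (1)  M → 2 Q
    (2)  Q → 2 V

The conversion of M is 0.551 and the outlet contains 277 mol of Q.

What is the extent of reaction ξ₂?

ξ₂ = 383 mol

Conversion of M: M consumed = 1ξ₁ = 0.551 × 599 → ξ₁ = 330 mol.
Q balance: n_Q = 0 + 2ξ₁ − 1ξ₂ = 277 → ξ₂ = (2·330 − 277)/1 = 383.1 mol.
Outlet amounts (n = n₀ + Σ ν·ξ):
  M: 599 − 1(330) = 269
  Q: 0 + 2(330) − 1(383.1) = 277
  V: 0 + 2(383.1) = 766.2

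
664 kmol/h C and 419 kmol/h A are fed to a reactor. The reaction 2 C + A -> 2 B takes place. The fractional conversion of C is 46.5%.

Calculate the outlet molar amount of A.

C reacted = 0.465 × 664 = 308.8 kmol/h; ν_C = −2, so ξ = 308.8/2 = 154.4 kmol/h.
Outlet amounts (n = n₀ + ν ξ):
  C: 664 − 2(154.4) = 355.2
  A: 419 − 1(154.4) = 264.6
  B: 0 + 2(154.4) = 308.8

265 kmol/h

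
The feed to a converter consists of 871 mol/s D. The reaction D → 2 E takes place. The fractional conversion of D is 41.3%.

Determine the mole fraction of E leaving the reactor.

D reacted = 0.413 × 871 = 359.7 mol/s; ν_D = −1, so ξ = 359.7/1 = 359.7 mol/s.
Outlet amounts (n = n₀ + ν ξ):
  D: 871 − 1(359.7) = 511.3
  E: 0 + 2(359.7) = 719.4
Total out = 1231 mol/s; y_E = 719.4 / 1231 = 0.5846.

0.585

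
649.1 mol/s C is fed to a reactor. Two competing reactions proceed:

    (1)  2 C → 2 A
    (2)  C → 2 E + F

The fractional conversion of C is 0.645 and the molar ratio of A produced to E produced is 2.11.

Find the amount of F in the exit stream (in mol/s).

80.2 mol/s

Conversion of C: C consumed = 0.645 × 649.1 = 418.7 mol/s = 2ξ₁ + 1ξ₂.
Selectivity: 2ξ₁ / (2ξ₂) = 2.11 → ξ₁ = 2.11 ξ₂.
Substitute: (2·2.11 + 1) ξ₂ = 418.7 → ξ₂ = 80.2 mol/s, ξ₁ = 169.2 mol/s.
Outlet amounts (n = n₀ + Σ ν·ξ):
  C: 649.1 − 2(169.2) − 1(80.2) = 230.4
  A: 0 + 2(169.2) = 338.5
  E: 0 + 2(80.2) = 160.4
  F: 0 + 1(80.2) = 80.2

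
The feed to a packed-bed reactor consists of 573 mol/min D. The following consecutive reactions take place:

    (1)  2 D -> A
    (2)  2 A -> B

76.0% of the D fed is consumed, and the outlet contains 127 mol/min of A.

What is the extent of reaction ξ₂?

ξ₂ = 45.4 mol/min

Conversion of D: D consumed = 2ξ₁ = 0.76 × 573 → ξ₁ = 217.7 mol/min.
A balance: n_A = 0 + 1ξ₁ − 2ξ₂ = 127 → ξ₂ = (1·217.7 − 127)/2 = 45.37 mol/min.
Outlet amounts (n = n₀ + Σ ν·ξ):
  D: 573 − 2(217.7) = 137.5
  A: 0 + 1(217.7) − 2(45.37) = 127
  B: 0 + 1(45.37) = 45.37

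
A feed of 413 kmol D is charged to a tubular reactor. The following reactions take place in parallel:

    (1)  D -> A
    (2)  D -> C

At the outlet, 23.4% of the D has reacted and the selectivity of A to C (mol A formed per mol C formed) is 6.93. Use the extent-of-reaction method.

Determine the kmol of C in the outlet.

Conversion of D: D consumed = 0.234 × 413 = 96.64 kmol = 1ξ₁ + 1ξ₂.
Selectivity: 1ξ₁ / (1ξ₂) = 6.93 → ξ₁ = 6.93 ξ₂.
Substitute: (1·6.93 + 1) ξ₂ = 96.64 → ξ₂ = 12.19 kmol, ξ₁ = 84.46 kmol.
Outlet amounts (n = n₀ + Σ ν·ξ):
  D: 413 − 1(84.46) − 1(12.19) = 316.4
  A: 0 + 1(84.46) = 84.46
  C: 0 + 1(12.19) = 12.19

12.2 kmol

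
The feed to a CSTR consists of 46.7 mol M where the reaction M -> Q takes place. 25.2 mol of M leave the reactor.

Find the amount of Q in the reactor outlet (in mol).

For M: n = n₀ − 1ξ → 25.2 = 46.7 − 1ξ, giving ξ = 21.5 mol.
Outlet amounts (n = n₀ + ν ξ):
  M: 46.7 − 1(21.5) = 25.2
  Q: 0 + 1(21.5) = 21.5

21.5 mol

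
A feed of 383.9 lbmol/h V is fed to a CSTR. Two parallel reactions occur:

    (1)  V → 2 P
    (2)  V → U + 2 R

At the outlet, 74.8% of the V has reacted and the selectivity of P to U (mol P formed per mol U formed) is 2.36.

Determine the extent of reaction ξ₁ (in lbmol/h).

ξ₁ = 155 lbmol/h

Conversion of V: V consumed = 0.748 × 383.9 = 287.2 lbmol/h = 1ξ₁ + 1ξ₂.
Selectivity: 2ξ₁ / (1ξ₂) = 2.36 → ξ₁ = 1.18 ξ₂.
Substitute: (1·1.18 + 1) ξ₂ = 287.2 → ξ₂ = 131.7 lbmol/h, ξ₁ = 155.4 lbmol/h.
Outlet amounts (n = n₀ + Σ ν·ξ):
  V: 383.9 − 1(155.4) − 1(131.7) = 96.74
  P: 0 + 2(155.4) = 310.9
  U: 0 + 1(131.7) = 131.7
  R: 0 + 2(131.7) = 263.4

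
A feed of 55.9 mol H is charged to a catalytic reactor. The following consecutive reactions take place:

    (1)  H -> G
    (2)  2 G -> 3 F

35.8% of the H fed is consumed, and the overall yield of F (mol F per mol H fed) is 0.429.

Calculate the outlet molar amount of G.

Conversion of H: H consumed = 1ξ₁ = 0.358 × 55.9 → ξ₁ = 20.01 mol.
Yield of F: 3ξ₂ / 55.9 = 0.429 → ξ₂ = 7.994 mol.
Outlet amounts (n = n₀ + Σ ν·ξ):
  H: 55.9 − 1(20.01) = 35.89
  G: 0 + 1(20.01) − 2(7.994) = 4.025
  F: 0 + 3(7.994) = 23.98

4.02 mol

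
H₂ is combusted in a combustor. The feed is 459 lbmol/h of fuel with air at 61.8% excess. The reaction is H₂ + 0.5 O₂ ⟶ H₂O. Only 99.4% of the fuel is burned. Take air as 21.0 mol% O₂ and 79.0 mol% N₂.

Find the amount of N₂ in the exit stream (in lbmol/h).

Stoichiometric O₂ = 0.5 × 459 = 229.5 lbmol/h; O₂ fed = 229.5 × 1.618 = 371.3 lbmol/h.
N₂ fed = 371.3 × 79/21 = 1397 lbmol/h.
Fuel reacted = 0.994 × 459 → ξ = 456.2 lbmol/h.
Outlet (n = n₀ + ν ξ):
  H₂: 459 − 1(456.2) = 2.754
  O₂: 371.3 − 0.5(456.2) = 143.2
  N₂: 1397 (inert)
  H₂O: 0 + 1(456.2) = 456.2

1400 lbmol/h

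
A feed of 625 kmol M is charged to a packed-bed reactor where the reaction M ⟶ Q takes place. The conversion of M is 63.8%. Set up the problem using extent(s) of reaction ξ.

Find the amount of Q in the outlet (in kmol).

399 kmol

M reacted = 0.638 × 625 = 398.8 kmol; ν_M = −1, so ξ = 398.8/1 = 398.8 kmol.
Outlet amounts (n = n₀ + ν ξ):
  M: 625 − 1(398.8) = 226.2
  Q: 0 + 1(398.8) = 398.8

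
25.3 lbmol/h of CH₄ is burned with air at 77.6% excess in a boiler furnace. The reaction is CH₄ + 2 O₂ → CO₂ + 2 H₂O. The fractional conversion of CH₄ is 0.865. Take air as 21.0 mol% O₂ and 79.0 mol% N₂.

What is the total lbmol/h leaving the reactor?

Stoichiometric O₂ = 2 × 25.3 = 50.6 lbmol/h; O₂ fed = 50.6 × 1.776 = 89.87 lbmol/h.
N₂ fed = 89.87 × 79/21 = 338.1 lbmol/h.
Fuel reacted = 0.865 × 25.3 → ξ = 21.88 lbmol/h.
Outlet (n = n₀ + ν ξ):
  CH₄: 25.3 − 1(21.88) = 3.416
  O₂: 89.87 − 2(21.88) = 46.1
  N₂: 338.1 (inert)
  CO₂: 0 + 1(21.88) = 21.88
  H₂O: 0 + 2(21.88) = 43.77
Total out = 3.416 + 46.1 + 338.1 + 21.88 + 43.77 = 453.2 lbmol/h.

453 lbmol/h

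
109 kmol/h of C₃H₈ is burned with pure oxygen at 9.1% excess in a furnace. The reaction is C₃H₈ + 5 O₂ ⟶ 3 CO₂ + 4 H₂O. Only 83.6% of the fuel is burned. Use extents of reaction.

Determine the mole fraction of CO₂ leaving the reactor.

0.344

Stoichiometric O₂ = 5 × 109 = 545 kmol/h; O₂ fed = 545 × 1.091 = 594.6 kmol/h.
Fuel reacted = 0.836 × 109 → ξ = 91.12 kmol/h.
Outlet (n = n₀ + ν ξ):
  C₃H₈: 109 − 1(91.12) = 17.88
  O₂: 594.6 − 5(91.12) = 139
  CO₂: 0 + 3(91.12) = 273.4
  H₂O: 0 + 4(91.12) = 364.5
Total out = 794.7 kmol/h; y_CO₂ = 273.4 / 794.7 = 0.344.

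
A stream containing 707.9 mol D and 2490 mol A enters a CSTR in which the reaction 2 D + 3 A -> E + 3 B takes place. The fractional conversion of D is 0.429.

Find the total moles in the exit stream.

D reacted = 0.429 × 707.9 = 303.7 mol; ν_D = −2, so ξ = 303.7/2 = 151.8 mol.
Outlet amounts (n = n₀ + ν ξ):
  D: 707.9 − 2(151.8) = 404.2
  A: 2490 − 3(151.8) = 2034
  E: 0 + 1(151.8) = 151.8
  B: 0 + 3(151.8) = 455.5
Total out = 404.2 + 2034 + 151.8 + 455.5 = 3046 mol.

3050 mol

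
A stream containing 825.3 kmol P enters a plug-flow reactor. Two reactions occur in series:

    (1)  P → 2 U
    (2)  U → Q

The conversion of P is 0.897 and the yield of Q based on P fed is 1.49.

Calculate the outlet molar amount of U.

251 kmol

Conversion of P: P consumed = 1ξ₁ = 0.897 × 825.3 → ξ₁ = 740.3 kmol.
Yield of Q: 1ξ₂ / 825.3 = 1.49 → ξ₂ = 1230 kmol.
Outlet amounts (n = n₀ + Σ ν·ξ):
  P: 825.3 − 1(740.3) = 85.01
  U: 0 + 2(740.3) − 1(1230) = 250.9
  Q: 0 + 1(1230) = 1230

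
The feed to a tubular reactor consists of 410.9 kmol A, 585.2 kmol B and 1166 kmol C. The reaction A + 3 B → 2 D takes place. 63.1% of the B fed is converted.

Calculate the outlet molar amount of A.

B reacted = 0.631 × 585.2 = 369.3 kmol; ν_B = −3, so ξ = 369.3/3 = 123.1 kmol.
Outlet amounts (n = n₀ + ν ξ):
  A: 410.9 − 1(123.1) = 287.8
  B: 585.2 − 3(123.1) = 215.9
  D: 0 + 2(123.1) = 246.2
  C: 1166 (inert)

288 kmol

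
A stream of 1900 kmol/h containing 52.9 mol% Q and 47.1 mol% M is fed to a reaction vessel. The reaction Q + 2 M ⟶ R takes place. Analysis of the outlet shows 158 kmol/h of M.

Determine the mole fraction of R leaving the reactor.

0.317

For M: n = n₀ − 2ξ → 158 = 894.9 − 2ξ, giving ξ = 368.4 kmol/h.
Outlet amounts (n = n₀ + ν ξ):
  Q: 1005 − 1(368.4) = 636.7
  M: 894.9 − 2(368.4) = 158
  R: 0 + 1(368.4) = 368.4
Total out = 1163 kmol/h; y_R = 368.4 / 1163 = 0.3168.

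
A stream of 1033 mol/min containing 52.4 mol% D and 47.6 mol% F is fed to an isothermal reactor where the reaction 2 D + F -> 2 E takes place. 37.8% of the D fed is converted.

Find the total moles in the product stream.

931 mol/min

D reacted = 0.378 × 541.3 = 204.6 mol/min; ν_D = −2, so ξ = 204.6/2 = 102.3 mol/min.
Outlet amounts (n = n₀ + ν ξ):
  D: 541.3 − 2(102.3) = 336.7
  F: 491.7 − 1(102.3) = 389.4
  E: 0 + 2(102.3) = 204.6
Total out = 336.7 + 389.4 + 204.6 = 930.7 mol/min.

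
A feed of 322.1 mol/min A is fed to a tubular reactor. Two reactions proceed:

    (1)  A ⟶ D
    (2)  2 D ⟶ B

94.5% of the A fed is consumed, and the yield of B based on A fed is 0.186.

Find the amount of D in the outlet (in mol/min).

185 mol/min

Conversion of A: A consumed = 1ξ₁ = 0.945 × 322.1 → ξ₁ = 304.4 mol/min.
Yield of B: 1ξ₂ / 322.1 = 0.186 → ξ₂ = 59.91 mol/min.
Outlet amounts (n = n₀ + Σ ν·ξ):
  A: 322.1 − 1(304.4) = 17.72
  D: 0 + 1(304.4) − 2(59.91) = 184.6
  B: 0 + 1(59.91) = 59.91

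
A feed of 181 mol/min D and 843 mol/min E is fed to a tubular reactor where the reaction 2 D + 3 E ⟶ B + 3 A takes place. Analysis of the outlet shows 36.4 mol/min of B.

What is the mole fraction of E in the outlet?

For B: n = n₀ + 1ξ → 36.4 = 0 + 1ξ, giving ξ = 36.4 mol/min.
Outlet amounts (n = n₀ + ν ξ):
  D: 181 − 2(36.4) = 108.2
  E: 843 − 3(36.4) = 733.8
  B: 0 + 1(36.4) = 36.4
  A: 0 + 3(36.4) = 109.2
Total out = 987.6 mol/min; y_E = 733.8 / 987.6 = 0.743.

0.743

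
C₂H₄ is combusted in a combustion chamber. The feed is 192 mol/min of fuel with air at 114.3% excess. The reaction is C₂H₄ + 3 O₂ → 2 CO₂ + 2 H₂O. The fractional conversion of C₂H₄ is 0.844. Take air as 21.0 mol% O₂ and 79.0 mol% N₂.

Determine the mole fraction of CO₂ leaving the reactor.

Stoichiometric O₂ = 3 × 192 = 576 mol/min; O₂ fed = 576 × 2.143 = 1234 mol/min.
N₂ fed = 1234 × 79/21 = 4644 mol/min.
Fuel reacted = 0.844 × 192 → ξ = 162 mol/min.
Outlet (n = n₀ + ν ξ):
  C₂H₄: 192 − 1(162) = 29.95
  O₂: 1234 − 3(162) = 748.2
  N₂: 4644 (inert)
  CO₂: 0 + 2(162) = 324.1
  H₂O: 0 + 2(162) = 324.1
Total out = 6070 mol/min; y_CO₂ = 324.1 / 6070 = 0.05339.

0.0534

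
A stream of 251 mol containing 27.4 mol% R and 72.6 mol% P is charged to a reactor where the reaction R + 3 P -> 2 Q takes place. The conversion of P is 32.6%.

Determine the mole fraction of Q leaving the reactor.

0.187

P reacted = 0.326 × 182.2 = 59.41 mol; ν_P = −3, so ξ = 59.41/3 = 19.8 mol.
Outlet amounts (n = n₀ + ν ξ):
  R: 68.77 − 1(19.8) = 48.97
  P: 182.2 − 3(19.8) = 122.8
  Q: 0 + 2(19.8) = 39.6
Total out = 211.4 mol; y_Q = 39.6 / 211.4 = 0.1873.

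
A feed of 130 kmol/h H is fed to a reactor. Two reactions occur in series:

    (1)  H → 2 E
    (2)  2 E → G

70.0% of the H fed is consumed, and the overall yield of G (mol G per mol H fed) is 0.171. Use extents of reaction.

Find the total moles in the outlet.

Conversion of H: H consumed = 1ξ₁ = 0.7 × 130 → ξ₁ = 91 kmol/h.
Yield of G: 1ξ₂ / 130 = 0.171 → ξ₂ = 22.23 kmol/h.
Outlet amounts (n = n₀ + Σ ν·ξ):
  H: 130 − 1(91) = 39
  E: 0 + 2(91) − 2(22.23) = 137.5
  G: 0 + 1(22.23) = 22.23
Total out = 39 + 137.5 + 22.23 = 198.8 kmol/h.

199 kmol/h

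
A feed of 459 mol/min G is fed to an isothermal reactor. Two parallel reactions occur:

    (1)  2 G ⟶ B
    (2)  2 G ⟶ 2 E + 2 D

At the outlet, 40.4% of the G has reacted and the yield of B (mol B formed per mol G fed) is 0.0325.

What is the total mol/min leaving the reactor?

Yield of B: 1ξ₁ / 459 = 0.0325 → ξ₁ = 14.92 mol/min.
Conversion of G: 2ξ₁ + 2ξ₂ = 0.404 × 459 = 185.4 → ξ₂ = 77.8 mol/min.
Outlet amounts (n = n₀ + Σ ν·ξ):
  G: 459 − 2(14.92) − 2(77.8) = 273.6
  B: 0 + 1(14.92) = 14.92
  E: 0 + 2(77.8) = 155.6
  D: 0 + 2(77.8) = 155.6
Total out = 273.6 + 14.92 + 155.6 + 155.6 = 599.7 mol/min.

600 mol/min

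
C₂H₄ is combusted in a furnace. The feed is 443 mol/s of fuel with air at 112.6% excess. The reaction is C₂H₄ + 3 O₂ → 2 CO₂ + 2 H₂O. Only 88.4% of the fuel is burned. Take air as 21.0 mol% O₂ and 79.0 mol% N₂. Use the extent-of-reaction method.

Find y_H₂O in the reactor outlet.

0.0564

Stoichiometric O₂ = 3 × 443 = 1329 mol/s; O₂ fed = 1329 × 2.126 = 2825 mol/s.
N₂ fed = 2825 × 79/21 = 10630 mol/s.
Fuel reacted = 0.884 × 443 → ξ = 391.6 mol/s.
Outlet (n = n₀ + ν ξ):
  C₂H₄: 443 − 1(391.6) = 51.39
  O₂: 2825 − 3(391.6) = 1651
  N₂: 10630 (inert)
  CO₂: 0 + 2(391.6) = 783.2
  H₂O: 0 + 2(391.6) = 783.2
Total out = 13900 mol/s; y_H₂O = 783.2 / 13900 = 0.05636.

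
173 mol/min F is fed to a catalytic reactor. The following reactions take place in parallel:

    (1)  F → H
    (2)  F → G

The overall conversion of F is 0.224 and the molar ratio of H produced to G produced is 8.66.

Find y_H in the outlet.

Conversion of F: F consumed = 0.224 × 173 = 38.75 mol/min = 1ξ₁ + 1ξ₂.
Selectivity: 1ξ₁ / (1ξ₂) = 8.66 → ξ₁ = 8.66 ξ₂.
Substitute: (1·8.66 + 1) ξ₂ = 38.75 → ξ₂ = 4.012 mol/min, ξ₁ = 34.74 mol/min.
Outlet amounts (n = n₀ + Σ ν·ξ):
  F: 173 − 1(34.74) − 1(4.012) = 134.2
  H: 0 + 1(34.74) = 34.74
  G: 0 + 1(4.012) = 4.012
Total out = 173 mol/min; y_H = 34.74 / 173 = 0.2008.

0.201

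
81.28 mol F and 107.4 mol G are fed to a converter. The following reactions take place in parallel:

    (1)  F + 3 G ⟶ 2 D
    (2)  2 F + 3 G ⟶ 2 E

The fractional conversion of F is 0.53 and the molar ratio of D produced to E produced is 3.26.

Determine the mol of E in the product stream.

Conversion of F: F consumed = 0.53 × 81.28 = 43.08 mol = 1ξ₁ + 2ξ₂.
Selectivity: 2ξ₁ / (2ξ₂) = 3.26 → ξ₁ = 3.26 ξ₂.
Substitute: (1·3.26 + 2) ξ₂ = 43.08 → ξ₂ = 8.19 mol, ξ₁ = 26.7 mol.
Outlet amounts (n = n₀ + Σ ν·ξ):
  F: 81.28 − 1(26.7) − 2(8.19) = 38.2
  G: 107.4 − 3(26.7) − 3(8.19) = 2.734
  D: 0 + 2(26.7) = 53.4
  E: 0 + 2(8.19) = 16.38

16.4 mol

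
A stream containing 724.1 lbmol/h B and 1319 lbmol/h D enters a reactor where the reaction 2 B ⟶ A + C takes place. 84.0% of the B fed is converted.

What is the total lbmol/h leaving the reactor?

B reacted = 0.84 × 724.1 = 608.2 lbmol/h; ν_B = −2, so ξ = 608.2/2 = 304.1 lbmol/h.
Outlet amounts (n = n₀ + ν ξ):
  B: 724.1 − 2(304.1) = 115.9
  A: 0 + 1(304.1) = 304.1
  C: 0 + 1(304.1) = 304.1
  D: 1319 (inert)
Total out = 115.9 + 304.1 + 304.1 + 1319 = 2043 lbmol/h.

2040 lbmol/h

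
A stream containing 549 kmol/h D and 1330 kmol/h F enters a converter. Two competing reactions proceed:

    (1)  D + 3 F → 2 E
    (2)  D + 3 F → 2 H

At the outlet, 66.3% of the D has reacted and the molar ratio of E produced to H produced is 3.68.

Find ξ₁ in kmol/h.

ξ₁ = 286 kmol/h

Conversion of D: D consumed = 0.663 × 549 = 364 kmol/h = 1ξ₁ + 1ξ₂.
Selectivity: 2ξ₁ / (2ξ₂) = 3.68 → ξ₁ = 3.68 ξ₂.
Substitute: (1·3.68 + 1) ξ₂ = 364 → ξ₂ = 77.78 kmol/h, ξ₁ = 286.2 kmol/h.
Outlet amounts (n = n₀ + Σ ν·ξ):
  D: 549 − 1(286.2) − 1(77.78) = 185
  F: 1330 − 3(286.2) − 3(77.78) = 238
  E: 0 + 2(286.2) = 572.4
  H: 0 + 2(77.78) = 155.6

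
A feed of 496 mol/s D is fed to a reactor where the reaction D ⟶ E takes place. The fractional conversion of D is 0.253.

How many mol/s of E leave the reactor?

D reacted = 0.253 × 496 = 125.5 mol/s; ν_D = −1, so ξ = 125.5/1 = 125.5 mol/s.
Outlet amounts (n = n₀ + ν ξ):
  D: 496 − 1(125.5) = 370.5
  E: 0 + 1(125.5) = 125.5

125 mol/s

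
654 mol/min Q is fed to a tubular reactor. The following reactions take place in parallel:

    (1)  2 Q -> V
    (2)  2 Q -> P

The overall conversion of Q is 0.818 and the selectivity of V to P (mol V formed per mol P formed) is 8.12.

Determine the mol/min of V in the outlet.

238 mol/min

Conversion of Q: Q consumed = 0.818 × 654 = 535 mol/min = 2ξ₁ + 2ξ₂.
Selectivity: 1ξ₁ / (1ξ₂) = 8.12 → ξ₁ = 8.12 ξ₂.
Substitute: (2·8.12 + 2) ξ₂ = 535 → ξ₂ = 29.33 mol/min, ξ₁ = 238.2 mol/min.
Outlet amounts (n = n₀ + Σ ν·ξ):
  Q: 654 − 2(238.2) − 2(29.33) = 119
  V: 0 + 1(238.2) = 238.2
  P: 0 + 1(29.33) = 29.33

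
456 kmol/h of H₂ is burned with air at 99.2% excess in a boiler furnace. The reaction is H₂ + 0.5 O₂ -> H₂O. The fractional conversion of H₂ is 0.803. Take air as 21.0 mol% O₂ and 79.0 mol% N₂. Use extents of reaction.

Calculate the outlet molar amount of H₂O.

366 kmol/h

Stoichiometric O₂ = 0.5 × 456 = 228 kmol/h; O₂ fed = 228 × 1.992 = 454.2 kmol/h.
N₂ fed = 454.2 × 79/21 = 1709 kmol/h.
Fuel reacted = 0.803 × 456 → ξ = 366.2 kmol/h.
Outlet (n = n₀ + ν ξ):
  H₂: 456 − 1(366.2) = 89.83
  O₂: 454.2 − 0.5(366.2) = 271.1
  N₂: 1709 (inert)
  H₂O: 0 + 1(366.2) = 366.2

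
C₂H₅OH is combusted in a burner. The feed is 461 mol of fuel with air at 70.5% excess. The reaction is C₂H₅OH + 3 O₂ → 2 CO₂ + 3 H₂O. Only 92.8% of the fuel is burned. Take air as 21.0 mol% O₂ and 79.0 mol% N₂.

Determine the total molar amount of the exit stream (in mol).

Stoichiometric O₂ = 3 × 461 = 1383 mol; O₂ fed = 1383 × 1.705 = 2358 mol.
N₂ fed = 2358 × 79/21 = 8871 mol.
Fuel reacted = 0.928 × 461 → ξ = 427.8 mol.
Outlet (n = n₀ + ν ξ):
  C₂H₅OH: 461 − 1(427.8) = 33.19
  O₂: 2358 − 3(427.8) = 1075
  N₂: 8871 (inert)
  CO₂: 0 + 2(427.8) = 855.6
  H₂O: 0 + 3(427.8) = 1283
Total out = 33.19 + 1075 + 8871 + 855.6 + 1283 = 12120 mol.

12100 mol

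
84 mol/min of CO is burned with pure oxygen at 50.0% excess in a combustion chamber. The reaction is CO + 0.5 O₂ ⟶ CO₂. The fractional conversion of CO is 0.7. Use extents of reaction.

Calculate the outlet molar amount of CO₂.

Stoichiometric O₂ = 0.5 × 84 = 42 mol/min; O₂ fed = 42 × 1.500 = 63 mol/min.
Fuel reacted = 0.7 × 84 → ξ = 58.8 mol/min.
Outlet (n = n₀ + ν ξ):
  CO: 84 − 1(58.8) = 25.2
  O₂: 63 − 0.5(58.8) = 33.6
  CO₂: 0 + 1(58.8) = 58.8

58.8 mol/min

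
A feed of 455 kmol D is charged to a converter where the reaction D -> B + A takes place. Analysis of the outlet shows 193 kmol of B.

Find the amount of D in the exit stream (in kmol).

262 kmol

For B: n = n₀ + 1ξ → 193 = 0 + 1ξ, giving ξ = 193 kmol.
Outlet amounts (n = n₀ + ν ξ):
  D: 455 − 1(193) = 262
  B: 0 + 1(193) = 193
  A: 0 + 1(193) = 193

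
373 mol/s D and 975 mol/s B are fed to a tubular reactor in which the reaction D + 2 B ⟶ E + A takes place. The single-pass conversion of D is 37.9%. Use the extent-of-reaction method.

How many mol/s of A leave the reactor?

D reacted = 0.379 × 373 = 141.4 mol/s; ν_D = −1, so ξ = 141.4/1 = 141.4 mol/s.
Outlet amounts (n = n₀ + ν ξ):
  D: 373 − 1(141.4) = 231.6
  B: 975 − 2(141.4) = 692.3
  E: 0 + 1(141.4) = 141.4
  A: 0 + 1(141.4) = 141.4

141 mol/s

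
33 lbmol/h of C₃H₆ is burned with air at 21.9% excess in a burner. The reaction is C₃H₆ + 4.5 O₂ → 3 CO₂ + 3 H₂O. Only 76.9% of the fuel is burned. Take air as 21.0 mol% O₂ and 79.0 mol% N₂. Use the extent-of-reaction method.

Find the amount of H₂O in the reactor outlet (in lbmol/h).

Stoichiometric O₂ = 4.5 × 33 = 148.5 lbmol/h; O₂ fed = 148.5 × 1.219 = 181 lbmol/h.
N₂ fed = 181 × 79/21 = 681 lbmol/h.
Fuel reacted = 0.769 × 33 → ξ = 25.38 lbmol/h.
Outlet (n = n₀ + ν ξ):
  C₃H₆: 33 − 1(25.38) = 7.623
  O₂: 181 − 4.5(25.38) = 66.82
  N₂: 681 (inert)
  CO₂: 0 + 3(25.38) = 76.13
  H₂O: 0 + 3(25.38) = 76.13

76.1 lbmol/h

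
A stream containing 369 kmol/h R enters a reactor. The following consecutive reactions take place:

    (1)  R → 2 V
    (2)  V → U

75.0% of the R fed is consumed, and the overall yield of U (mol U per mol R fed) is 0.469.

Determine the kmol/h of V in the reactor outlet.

380 kmol/h

Conversion of R: R consumed = 1ξ₁ = 0.75 × 369 → ξ₁ = 276.8 kmol/h.
Yield of U: 1ξ₂ / 369 = 0.469 → ξ₂ = 173.1 kmol/h.
Outlet amounts (n = n₀ + Σ ν·ξ):
  R: 369 − 1(276.8) = 92.25
  V: 0 + 2(276.8) − 1(173.1) = 380.4
  U: 0 + 1(173.1) = 173.1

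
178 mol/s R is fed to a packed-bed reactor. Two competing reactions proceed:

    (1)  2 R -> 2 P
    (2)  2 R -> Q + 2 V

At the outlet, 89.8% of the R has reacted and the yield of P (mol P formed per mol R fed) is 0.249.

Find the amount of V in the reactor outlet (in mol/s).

116 mol/s

Yield of P: 2ξ₁ / 178 = 0.249 → ξ₁ = 22.16 mol/s.
Conversion of R: 2ξ₁ + 2ξ₂ = 0.898 × 178 = 159.8 → ξ₂ = 57.76 mol/s.
Outlet amounts (n = n₀ + Σ ν·ξ):
  R: 178 − 2(22.16) − 2(57.76) = 18.16
  P: 0 + 2(22.16) = 44.32
  Q: 0 + 1(57.76) = 57.76
  V: 0 + 2(57.76) = 115.5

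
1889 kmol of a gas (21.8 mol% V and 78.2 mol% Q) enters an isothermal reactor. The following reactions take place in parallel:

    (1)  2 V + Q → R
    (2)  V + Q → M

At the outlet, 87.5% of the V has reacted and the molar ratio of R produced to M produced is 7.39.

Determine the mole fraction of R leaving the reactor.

Conversion of V: V consumed = 0.875 × 411.8 = 360.3 kmol = 2ξ₁ + 1ξ₂.
Selectivity: 1ξ₁ / (1ξ₂) = 7.39 → ξ₁ = 7.39 ξ₂.
Substitute: (2·7.39 + 1) ξ₂ = 360.3 → ξ₂ = 22.83 kmol, ξ₁ = 168.7 kmol.
Outlet amounts (n = n₀ + Σ ν·ξ):
  V: 411.8 − 2(168.7) − 1(22.83) = 51.48
  Q: 1477 − 1(168.7) − 1(22.83) = 1286
  R: 0 + 1(168.7) = 168.7
  M: 0 + 1(22.83) = 22.83
Total out = 1529 kmol; y_R = 168.7 / 1529 = 0.1104.

0.11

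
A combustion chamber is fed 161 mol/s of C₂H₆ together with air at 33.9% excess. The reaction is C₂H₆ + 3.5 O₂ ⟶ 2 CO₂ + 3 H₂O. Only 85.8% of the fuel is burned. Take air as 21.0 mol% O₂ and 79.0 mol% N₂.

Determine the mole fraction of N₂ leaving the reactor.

Stoichiometric O₂ = 3.5 × 161 = 563.5 mol/s; O₂ fed = 563.5 × 1.339 = 754.5 mol/s.
N₂ fed = 754.5 × 79/21 = 2838 mol/s.
Fuel reacted = 0.858 × 161 → ξ = 138.1 mol/s.
Outlet (n = n₀ + ν ξ):
  C₂H₆: 161 − 1(138.1) = 22.86
  O₂: 754.5 − 3.5(138.1) = 271
  N₂: 2838 (inert)
  CO₂: 0 + 2(138.1) = 276.3
  H₂O: 0 + 3(138.1) = 414.4
Total out = 3823 mol/s; y_N₂ = 2838 / 3823 = 0.7425.

0.742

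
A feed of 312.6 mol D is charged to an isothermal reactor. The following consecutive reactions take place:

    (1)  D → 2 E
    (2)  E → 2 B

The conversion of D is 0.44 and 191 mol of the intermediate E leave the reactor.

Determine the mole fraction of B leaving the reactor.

0.315

Conversion of D: D consumed = 1ξ₁ = 0.44 × 312.6 → ξ₁ = 137.5 mol.
E balance: n_E = 0 + 2ξ₁ − 1ξ₂ = 191 → ξ₂ = (2·137.5 − 191)/1 = 84.09 mol.
Outlet amounts (n = n₀ + Σ ν·ξ):
  D: 312.6 − 1(137.5) = 175.1
  E: 0 + 2(137.5) − 1(84.09) = 191
  B: 0 + 2(84.09) = 168.2
Total out = 534.2 mol; y_B = 168.2 / 534.2 = 0.3148.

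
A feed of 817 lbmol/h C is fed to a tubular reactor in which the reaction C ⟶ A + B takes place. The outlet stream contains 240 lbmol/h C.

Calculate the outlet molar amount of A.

577 lbmol/h

For C: n = n₀ − 1ξ → 240 = 817 − 1ξ, giving ξ = 577 lbmol/h.
Outlet amounts (n = n₀ + ν ξ):
  C: 817 − 1(577) = 240
  A: 0 + 1(577) = 577
  B: 0 + 1(577) = 577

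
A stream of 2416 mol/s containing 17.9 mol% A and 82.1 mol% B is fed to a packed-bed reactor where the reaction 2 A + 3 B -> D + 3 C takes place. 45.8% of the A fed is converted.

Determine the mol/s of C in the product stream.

297 mol/s

A reacted = 0.458 × 432.5 = 198.1 mol/s; ν_A = −2, so ξ = 198.1/2 = 99.03 mol/s.
Outlet amounts (n = n₀ + ν ξ):
  A: 432.5 − 2(99.03) = 234.4
  B: 1984 − 3(99.03) = 1686
  D: 0 + 1(99.03) = 99.03
  C: 0 + 3(99.03) = 297.1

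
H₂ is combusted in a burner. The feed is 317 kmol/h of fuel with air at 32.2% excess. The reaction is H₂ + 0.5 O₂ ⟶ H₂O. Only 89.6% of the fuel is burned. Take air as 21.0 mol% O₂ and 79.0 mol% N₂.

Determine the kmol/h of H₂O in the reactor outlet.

Stoichiometric O₂ = 0.5 × 317 = 158.5 kmol/h; O₂ fed = 158.5 × 1.322 = 209.5 kmol/h.
N₂ fed = 209.5 × 79/21 = 788.3 kmol/h.
Fuel reacted = 0.896 × 317 → ξ = 284 kmol/h.
Outlet (n = n₀ + ν ξ):
  H₂: 317 − 1(284) = 32.97
  O₂: 209.5 − 0.5(284) = 67.52
  N₂: 788.3 (inert)
  H₂O: 0 + 1(284) = 284

284 kmol/h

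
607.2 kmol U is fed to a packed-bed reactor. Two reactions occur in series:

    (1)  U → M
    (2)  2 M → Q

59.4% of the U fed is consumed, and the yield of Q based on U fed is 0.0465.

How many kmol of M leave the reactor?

Conversion of U: U consumed = 1ξ₁ = 0.594 × 607.2 → ξ₁ = 360.7 kmol.
Yield of Q: 1ξ₂ / 607.2 = 0.0465 → ξ₂ = 28.23 kmol.
Outlet amounts (n = n₀ + Σ ν·ξ):
  U: 607.2 − 1(360.7) = 246.5
  M: 0 + 1(360.7) − 2(28.23) = 304.2
  Q: 0 + 1(28.23) = 28.23

304 kmol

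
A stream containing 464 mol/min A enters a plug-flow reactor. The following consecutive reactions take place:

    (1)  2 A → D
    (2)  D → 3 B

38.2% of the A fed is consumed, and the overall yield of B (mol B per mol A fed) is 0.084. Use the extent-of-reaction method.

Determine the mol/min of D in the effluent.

Conversion of A: A consumed = 2ξ₁ = 0.382 × 464 → ξ₁ = 88.62 mol/min.
Yield of B: 3ξ₂ / 464 = 0.084 → ξ₂ = 12.99 mol/min.
Outlet amounts (n = n₀ + Σ ν·ξ):
  A: 464 − 2(88.62) = 286.8
  D: 0 + 1(88.62) − 1(12.99) = 75.63
  B: 0 + 3(12.99) = 38.98

75.6 mol/min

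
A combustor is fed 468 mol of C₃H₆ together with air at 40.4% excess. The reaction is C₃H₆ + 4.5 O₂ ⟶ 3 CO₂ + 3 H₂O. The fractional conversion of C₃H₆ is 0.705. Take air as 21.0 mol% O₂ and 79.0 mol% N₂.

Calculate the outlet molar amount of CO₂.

Stoichiometric O₂ = 4.5 × 468 = 2106 mol; O₂ fed = 2106 × 1.404 = 2957 mol.
N₂ fed = 2957 × 79/21 = 11120 mol.
Fuel reacted = 0.705 × 468 → ξ = 329.9 mol.
Outlet (n = n₀ + ν ξ):
  C₃H₆: 468 − 1(329.9) = 138.1
  O₂: 2957 − 4.5(329.9) = 1472
  N₂: 11120 (inert)
  CO₂: 0 + 3(329.9) = 989.8
  H₂O: 0 + 3(329.9) = 989.8

990 mol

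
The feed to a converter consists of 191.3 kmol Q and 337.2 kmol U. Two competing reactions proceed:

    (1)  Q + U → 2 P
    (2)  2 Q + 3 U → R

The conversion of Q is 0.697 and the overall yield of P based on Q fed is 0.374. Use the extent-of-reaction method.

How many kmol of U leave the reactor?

155 kmol

Yield of P: 2ξ₁ / 191.3 = 0.374 → ξ₁ = 35.77 kmol.
Conversion of Q: 1ξ₁ + 2ξ₂ = 0.697 × 191.3 = 133.3 → ξ₂ = 48.78 kmol.
Outlet amounts (n = n₀ + Σ ν·ξ):
  Q: 191.3 − 1(35.77) − 2(48.78) = 57.96
  U: 337.2 − 1(35.77) − 3(48.78) = 155.1
  P: 0 + 2(35.77) = 71.55
  R: 0 + 1(48.78) = 48.78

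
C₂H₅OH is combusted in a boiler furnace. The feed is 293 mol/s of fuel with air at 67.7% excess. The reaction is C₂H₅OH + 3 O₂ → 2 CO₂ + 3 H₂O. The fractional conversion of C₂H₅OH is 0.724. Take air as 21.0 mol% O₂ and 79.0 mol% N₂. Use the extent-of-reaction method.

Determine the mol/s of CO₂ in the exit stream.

Stoichiometric O₂ = 3 × 293 = 879 mol/s; O₂ fed = 879 × 1.677 = 1474 mol/s.
N₂ fed = 1474 × 79/21 = 5545 mol/s.
Fuel reacted = 0.724 × 293 → ξ = 212.1 mol/s.
Outlet (n = n₀ + ν ξ):
  C₂H₅OH: 293 − 1(212.1) = 80.87
  O₂: 1474 − 3(212.1) = 837.7
  N₂: 5545 (inert)
  CO₂: 0 + 2(212.1) = 424.3
  H₂O: 0 + 3(212.1) = 636.4

424 mol/s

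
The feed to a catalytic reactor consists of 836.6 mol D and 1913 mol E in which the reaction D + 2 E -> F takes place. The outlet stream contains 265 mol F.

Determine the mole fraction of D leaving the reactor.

For F: n = n₀ + 1ξ → 265 = 0 + 1ξ, giving ξ = 265 mol.
Outlet amounts (n = n₀ + ν ξ):
  D: 836.6 − 1(265) = 571.6
  E: 1913 − 2(265) = 1383
  F: 0 + 1(265) = 265
Total out = 2220 mol; y_D = 571.6 / 2220 = 0.2575.

0.258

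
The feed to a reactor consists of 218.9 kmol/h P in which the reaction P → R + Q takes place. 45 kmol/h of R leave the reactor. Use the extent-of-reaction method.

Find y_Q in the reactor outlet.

For R: n = n₀ + 1ξ → 45 = 0 + 1ξ, giving ξ = 45 kmol/h.
Outlet amounts (n = n₀ + ν ξ):
  P: 218.9 − 1(45) = 173.9
  R: 0 + 1(45) = 45
  Q: 0 + 1(45) = 45
Total out = 263.9 kmol/h; y_Q = 45 / 263.9 = 0.1705.

0.171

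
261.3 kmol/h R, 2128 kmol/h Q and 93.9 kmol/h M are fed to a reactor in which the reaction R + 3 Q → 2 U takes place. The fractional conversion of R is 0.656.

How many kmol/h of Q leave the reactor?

1610 kmol/h

R reacted = 0.656 × 261.3 = 171.4 kmol/h; ν_R = −1, so ξ = 171.4/1 = 171.4 kmol/h.
Outlet amounts (n = n₀ + ν ξ):
  R: 261.3 − 1(171.4) = 89.89
  Q: 2128 − 3(171.4) = 1614
  U: 0 + 2(171.4) = 342.8
  M: 93.9 (inert)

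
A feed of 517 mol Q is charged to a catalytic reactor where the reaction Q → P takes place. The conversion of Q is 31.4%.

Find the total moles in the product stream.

Q reacted = 0.314 × 517 = 162.3 mol; ν_Q = −1, so ξ = 162.3/1 = 162.3 mol.
Outlet amounts (n = n₀ + ν ξ):
  Q: 517 − 1(162.3) = 354.7
  P: 0 + 1(162.3) = 162.3
Total out = 354.7 + 162.3 = 517 mol.

517 mol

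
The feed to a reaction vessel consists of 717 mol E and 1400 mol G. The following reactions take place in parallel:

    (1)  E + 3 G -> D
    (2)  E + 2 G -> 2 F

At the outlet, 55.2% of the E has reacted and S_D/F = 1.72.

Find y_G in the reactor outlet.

0.272

Conversion of E: E consumed = 0.552 × 717 = 395.8 mol = 1ξ₁ + 1ξ₂.
Selectivity: 1ξ₁ / (2ξ₂) = 1.72 → ξ₁ = 3.44 ξ₂.
Substitute: (1·3.44 + 1) ξ₂ = 395.8 → ξ₂ = 89.14 mol, ξ₁ = 306.6 mol.
Outlet amounts (n = n₀ + Σ ν·ξ):
  E: 717 − 1(306.6) − 1(89.14) = 321.2
  G: 1400 − 3(306.6) − 2(89.14) = 301.8
  D: 0 + 1(306.6) = 306.6
  F: 0 + 2(89.14) = 178.3
Total out = 1108 mol; y_G = 301.8 / 1108 = 0.2724.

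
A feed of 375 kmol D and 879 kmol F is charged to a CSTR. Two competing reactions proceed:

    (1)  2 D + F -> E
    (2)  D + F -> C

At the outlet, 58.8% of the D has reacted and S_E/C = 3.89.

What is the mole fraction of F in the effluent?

0.732

Conversion of D: D consumed = 0.588 × 375 = 220.5 kmol = 2ξ₁ + 1ξ₂.
Selectivity: 1ξ₁ / (1ξ₂) = 3.89 → ξ₁ = 3.89 ξ₂.
Substitute: (2·3.89 + 1) ξ₂ = 220.5 → ξ₂ = 25.11 kmol, ξ₁ = 97.69 kmol.
Outlet amounts (n = n₀ + Σ ν·ξ):
  D: 375 − 2(97.69) − 1(25.11) = 154.5
  F: 879 − 1(97.69) − 1(25.11) = 756.2
  E: 0 + 1(97.69) = 97.69
  C: 0 + 1(25.11) = 25.11
Total out = 1034 kmol; y_F = 756.2 / 1034 = 0.7317.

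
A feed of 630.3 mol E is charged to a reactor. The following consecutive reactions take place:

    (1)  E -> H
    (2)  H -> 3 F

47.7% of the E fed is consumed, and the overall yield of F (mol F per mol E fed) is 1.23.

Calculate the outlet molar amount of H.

42.2 mol

Conversion of E: E consumed = 1ξ₁ = 0.477 × 630.3 → ξ₁ = 300.7 mol.
Yield of F: 3ξ₂ / 630.3 = 1.23 → ξ₂ = 258.4 mol.
Outlet amounts (n = n₀ + Σ ν·ξ):
  E: 630.3 − 1(300.7) = 329.6
  H: 0 + 1(300.7) − 1(258.4) = 42.23
  F: 0 + 3(258.4) = 775.3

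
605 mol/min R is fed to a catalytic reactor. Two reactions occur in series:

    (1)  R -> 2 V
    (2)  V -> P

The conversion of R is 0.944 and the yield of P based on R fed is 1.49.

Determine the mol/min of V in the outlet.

Conversion of R: R consumed = 1ξ₁ = 0.944 × 605 → ξ₁ = 571.1 mol/min.
Yield of P: 1ξ₂ / 605 = 1.49 → ξ₂ = 901.5 mol/min.
Outlet amounts (n = n₀ + Σ ν·ξ):
  R: 605 − 1(571.1) = 33.88
  V: 0 + 2(571.1) − 1(901.5) = 240.8
  P: 0 + 1(901.5) = 901.5

241 mol/min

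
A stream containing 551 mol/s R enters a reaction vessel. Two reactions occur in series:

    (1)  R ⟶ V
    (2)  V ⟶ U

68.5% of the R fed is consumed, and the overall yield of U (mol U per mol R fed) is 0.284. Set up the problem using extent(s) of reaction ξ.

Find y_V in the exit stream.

0.401

Conversion of R: R consumed = 1ξ₁ = 0.685 × 551 → ξ₁ = 377.4 mol/s.
Yield of U: 1ξ₂ / 551 = 0.284 → ξ₂ = 156.5 mol/s.
Outlet amounts (n = n₀ + Σ ν·ξ):
  R: 551 − 1(377.4) = 173.6
  V: 0 + 1(377.4) − 1(156.5) = 221
  U: 0 + 1(156.5) = 156.5
Total out = 551 mol/s; y_V = 221 / 551 = 0.401.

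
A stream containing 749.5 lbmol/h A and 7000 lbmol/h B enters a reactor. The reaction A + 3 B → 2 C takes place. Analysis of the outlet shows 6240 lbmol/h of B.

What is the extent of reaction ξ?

For B: n = n₀ − 3ξ → 6240 = 7000 − 3ξ, giving ξ = 253.3 lbmol/h.
Outlet amounts (n = n₀ + ν ξ):
  A: 749.5 − 1(253.3) = 496.2
  B: 7000 − 3(253.3) = 6240
  C: 0 + 2(253.3) = 506.7

ξ = 253 lbmol/h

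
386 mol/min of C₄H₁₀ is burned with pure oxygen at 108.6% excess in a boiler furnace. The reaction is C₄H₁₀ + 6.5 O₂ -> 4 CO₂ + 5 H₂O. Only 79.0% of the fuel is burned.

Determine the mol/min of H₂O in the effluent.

1520 mol/min

Stoichiometric O₂ = 6.5 × 386 = 2509 mol/min; O₂ fed = 2509 × 2.086 = 5234 mol/min.
Fuel reacted = 0.79 × 386 → ξ = 304.9 mol/min.
Outlet (n = n₀ + ν ξ):
  C₄H₁₀: 386 − 1(304.9) = 81.06
  O₂: 5234 − 6.5(304.9) = 3252
  CO₂: 0 + 4(304.9) = 1220
  H₂O: 0 + 5(304.9) = 1525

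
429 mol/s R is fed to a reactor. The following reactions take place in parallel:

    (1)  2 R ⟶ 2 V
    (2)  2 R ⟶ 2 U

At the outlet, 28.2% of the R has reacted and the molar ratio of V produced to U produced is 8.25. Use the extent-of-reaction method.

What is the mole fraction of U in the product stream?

0.0305

Conversion of R: R consumed = 0.282 × 429 = 121 mol/s = 2ξ₁ + 2ξ₂.
Selectivity: 2ξ₁ / (2ξ₂) = 8.25 → ξ₁ = 8.25 ξ₂.
Substitute: (2·8.25 + 2) ξ₂ = 121 → ξ₂ = 6.539 mol/s, ξ₁ = 53.95 mol/s.
Outlet amounts (n = n₀ + Σ ν·ξ):
  R: 429 − 2(53.95) − 2(6.539) = 308
  V: 0 + 2(53.95) = 107.9
  U: 0 + 2(6.539) = 13.08
Total out = 429 mol/s; y_U = 13.08 / 429 = 0.03049.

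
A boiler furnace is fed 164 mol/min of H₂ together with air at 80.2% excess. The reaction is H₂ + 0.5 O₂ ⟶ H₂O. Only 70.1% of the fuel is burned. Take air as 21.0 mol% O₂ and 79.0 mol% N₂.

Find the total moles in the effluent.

810 mol/min

Stoichiometric O₂ = 0.5 × 164 = 82 mol/min; O₂ fed = 82 × 1.802 = 147.8 mol/min.
N₂ fed = 147.8 × 79/21 = 555.9 mol/min.
Fuel reacted = 0.701 × 164 → ξ = 115 mol/min.
Outlet (n = n₀ + ν ξ):
  H₂: 164 − 1(115) = 49.04
  O₂: 147.8 − 0.5(115) = 90.28
  N₂: 555.9 (inert)
  H₂O: 0 + 1(115) = 115
Total out = 49.04 + 90.28 + 555.9 + 115 = 810.2 mol/min.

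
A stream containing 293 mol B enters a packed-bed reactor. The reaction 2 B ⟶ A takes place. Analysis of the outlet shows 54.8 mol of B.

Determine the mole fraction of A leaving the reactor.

For B: n = n₀ − 2ξ → 54.8 = 293 − 2ξ, giving ξ = 119.1 mol.
Outlet amounts (n = n₀ + ν ξ):
  B: 293 − 2(119.1) = 54.8
  A: 0 + 1(119.1) = 119.1
Total out = 173.9 mol; y_A = 119.1 / 173.9 = 0.6849.

0.685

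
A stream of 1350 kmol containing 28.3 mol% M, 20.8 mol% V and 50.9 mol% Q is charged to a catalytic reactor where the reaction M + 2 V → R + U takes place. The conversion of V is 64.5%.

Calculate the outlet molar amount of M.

V reacted = 0.645 × 280.8 = 181.1 kmol; ν_V = −2, so ξ = 181.1/2 = 90.56 kmol.
Outlet amounts (n = n₀ + ν ξ):
  M: 382.1 − 1(90.56) = 291.5
  V: 280.8 − 2(90.56) = 99.68
  R: 0 + 1(90.56) = 90.56
  U: 0 + 1(90.56) = 90.56
  Q: 687.1 (inert)

291 kmol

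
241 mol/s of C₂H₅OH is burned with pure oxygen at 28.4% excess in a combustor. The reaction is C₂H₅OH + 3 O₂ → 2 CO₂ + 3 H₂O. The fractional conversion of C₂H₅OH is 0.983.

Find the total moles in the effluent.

Stoichiometric O₂ = 3 × 241 = 723 mol/s; O₂ fed = 723 × 1.284 = 928.3 mol/s.
Fuel reacted = 0.983 × 241 → ξ = 236.9 mol/s.
Outlet (n = n₀ + ν ξ):
  C₂H₅OH: 241 − 1(236.9) = 4.097
  O₂: 928.3 − 3(236.9) = 217.6
  CO₂: 0 + 2(236.9) = 473.8
  H₂O: 0 + 3(236.9) = 710.7
Total out = 4.097 + 217.6 + 473.8 + 710.7 = 1406 mol/s.

1410 mol/s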